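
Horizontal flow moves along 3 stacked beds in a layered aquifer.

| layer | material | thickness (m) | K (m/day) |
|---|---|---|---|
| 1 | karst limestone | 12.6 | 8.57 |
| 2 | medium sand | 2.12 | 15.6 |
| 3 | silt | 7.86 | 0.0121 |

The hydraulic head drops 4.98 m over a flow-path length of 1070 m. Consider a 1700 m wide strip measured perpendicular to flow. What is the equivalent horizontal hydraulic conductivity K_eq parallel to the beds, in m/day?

6.25

Flow is parallel to layering, so each bed carries its own Darcy discharge and the transmissivities add.
Σ(K_i·b_i) = 8.57×12.6 + 15.6×2.12 + 0.0121×7.86 = 141.1 m²/day.
Total thickness b = 22.58 m, so K_eq = Σ(K_i·b_i)/b = 6.251 m/day.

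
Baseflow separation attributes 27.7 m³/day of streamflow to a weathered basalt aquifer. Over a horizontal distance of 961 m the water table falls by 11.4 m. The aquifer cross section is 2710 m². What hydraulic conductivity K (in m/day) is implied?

0.862

Hydraulic gradient i = Δh / L = 11.4 / 961 = 0.01186.
From Q = K·A·i, K = Q / (A·i) = 27.7 / (2710 × 0.01186) = 0.8616 m/day.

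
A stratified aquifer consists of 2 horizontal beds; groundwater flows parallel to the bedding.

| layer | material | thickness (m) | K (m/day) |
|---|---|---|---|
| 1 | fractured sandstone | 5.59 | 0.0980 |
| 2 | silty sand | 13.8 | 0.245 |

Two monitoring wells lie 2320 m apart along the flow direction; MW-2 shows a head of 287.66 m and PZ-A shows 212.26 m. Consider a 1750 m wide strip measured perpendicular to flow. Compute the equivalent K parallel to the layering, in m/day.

Flow is parallel to layering, so each bed carries its own Darcy discharge and the transmissivities add.
Σ(K_i·b_i) = 0.0980×5.59 + 0.245×13.8 = 3.929 m²/day.
Total thickness b = 19.39 m, so K_eq = Σ(K_i·b_i)/b = 0.2026 m/day.

0.203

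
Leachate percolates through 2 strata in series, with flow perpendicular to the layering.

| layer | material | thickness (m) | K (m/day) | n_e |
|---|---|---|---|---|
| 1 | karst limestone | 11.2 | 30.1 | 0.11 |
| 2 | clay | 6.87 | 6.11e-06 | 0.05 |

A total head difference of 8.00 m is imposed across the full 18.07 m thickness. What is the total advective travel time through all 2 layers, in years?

606

With flow normal to the layers, continuity requires the same specific discharge q through every layer.
Σ(b_i/K_i) = 11.2/30.1 + 6.87/6.11e-06 = 1.124e+06 d.
q = Δh / Σ(b_i/K_i) = 8.00 / 1.124e+06 = 7.115e-06 m/day.
In each layer the seepage velocity is v_i = q/n_i, so the layer transit time is t_i = b_i·n_i / q:
  layer 1 (karst limestone): t_1 = 11.2 × 0.11 / 7.115e-06 = 1.732e+05 d
  layer 2 (clay): t_2 = 6.87 × 0.05 / 7.115e-06 = 48278 d
Total t = Σ t_i = 2.214e+05 days = 606.3 years.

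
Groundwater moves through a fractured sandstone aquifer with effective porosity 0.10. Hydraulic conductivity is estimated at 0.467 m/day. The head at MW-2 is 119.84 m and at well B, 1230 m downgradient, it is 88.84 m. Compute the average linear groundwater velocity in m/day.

Hydraulic gradient i = (119.84 − 88.84) / 1230 = 31 / 1230 = 0.02520.
Darcy flux q = K · i = 0.4670 × 0.02520 = 0.01177 m/day.
Seepage velocity v = q / n_e = 0.01177 / 0.10 = 0.1177 m/day.

0.118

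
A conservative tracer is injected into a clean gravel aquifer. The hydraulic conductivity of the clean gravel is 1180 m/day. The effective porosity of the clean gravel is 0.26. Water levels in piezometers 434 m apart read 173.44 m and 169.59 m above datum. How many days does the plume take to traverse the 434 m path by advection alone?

Hydraulic gradient i = (173.44 − 169.59) / 434 = 3.85 / 434 = 0.008871.
Darcy flux q = K · i = 1180 × 0.008871 = 10.47 m/day.
Seepage velocity v = q / n_e = 10.47 / 0.26 = 40.26 m/day.
Travel time t = L / v = 434 / 40.26 = 10.78 days.

10.8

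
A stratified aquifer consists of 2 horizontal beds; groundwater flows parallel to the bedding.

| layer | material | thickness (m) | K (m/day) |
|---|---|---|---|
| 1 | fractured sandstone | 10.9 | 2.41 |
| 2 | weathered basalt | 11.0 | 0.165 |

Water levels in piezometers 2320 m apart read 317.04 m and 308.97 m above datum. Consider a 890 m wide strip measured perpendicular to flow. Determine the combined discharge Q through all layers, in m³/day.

86.9

Flow is parallel to layering, so each bed carries its own Darcy discharge and the transmissivities add.
Σ(K_i·b_i) = 2.41×10.9 + 0.165×11.0 = 28.08 m²/day.
Hydraulic gradient i = (317.04 − 308.97) / 2320 = 8.07 / 2320 = 0.003478.
Q = Σ(K_i·b_i) · W · i = 28.08 × 890 × 0.003478 = 86.94 m³/day.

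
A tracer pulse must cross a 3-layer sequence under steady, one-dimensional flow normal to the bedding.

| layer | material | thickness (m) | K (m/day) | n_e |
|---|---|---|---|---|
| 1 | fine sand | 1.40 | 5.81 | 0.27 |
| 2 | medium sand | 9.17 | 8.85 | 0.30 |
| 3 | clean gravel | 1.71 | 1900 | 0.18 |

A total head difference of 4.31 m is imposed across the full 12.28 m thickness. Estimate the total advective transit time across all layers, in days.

With flow normal to the layers, continuity requires the same specific discharge q through every layer.
Σ(b_i/K_i) = 1.40/5.81 + 9.17/8.85 + 1.71/1900 = 1.278 d.
q = Δh / Σ(b_i/K_i) = 4.31 / 1.278 = 3.372 m/day.
In each layer the seepage velocity is v_i = q/n_i, so the layer transit time is t_i = b_i·n_i / q:
  layer 1 (fine sand): t_1 = 1.40 × 0.27 / 3.372 = 0.1121 d
  layer 2 (medium sand): t_2 = 9.17 × 0.30 / 3.372 = 0.8157 d
  layer 3 (clean gravel): t_3 = 1.71 × 0.18 / 3.372 = 0.09127 d
Total t = Σ t_i = 1.019 days.

1.02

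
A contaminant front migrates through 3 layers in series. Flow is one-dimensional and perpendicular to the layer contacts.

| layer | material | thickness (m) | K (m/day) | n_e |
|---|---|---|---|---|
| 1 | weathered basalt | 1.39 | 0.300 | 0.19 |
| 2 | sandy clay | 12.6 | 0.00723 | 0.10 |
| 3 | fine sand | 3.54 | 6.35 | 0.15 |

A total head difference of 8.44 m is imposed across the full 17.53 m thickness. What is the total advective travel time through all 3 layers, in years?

1.17

With flow normal to the layers, continuity requires the same specific discharge q through every layer.
Σ(b_i/K_i) = 1.39/0.300 + 12.6/0.00723 + 3.54/6.35 = 1748 d.
q = Δh / Σ(b_i/K_i) = 8.44 / 1748 = 0.004829 m/day.
In each layer the seepage velocity is v_i = q/n_i, so the layer transit time is t_i = b_i·n_i / q:
  layer 1 (weathered basalt): t_1 = 1.39 × 0.19 / 0.004829 = 54.70 d
  layer 2 (sandy clay): t_2 = 12.6 × 0.10 / 0.004829 = 260.9 d
  layer 3 (fine sand): t_3 = 3.54 × 0.15 / 0.004829 = 110.0 d
Total t = Σ t_i = 425.6 days = 1.165 years.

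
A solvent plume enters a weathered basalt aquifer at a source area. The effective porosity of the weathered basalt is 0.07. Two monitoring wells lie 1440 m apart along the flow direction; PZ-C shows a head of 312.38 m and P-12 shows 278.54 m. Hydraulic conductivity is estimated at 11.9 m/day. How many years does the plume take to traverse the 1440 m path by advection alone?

0.987

Hydraulic gradient i = (312.38 − 278.54) / 1440 = 33.84 / 1440 = 0.02350.
Darcy flux q = K · i = 11.90 × 0.02350 = 0.2797 m/day.
Seepage velocity v = q / n_e = 0.2797 / 0.07 = 3.995 m/day.
Travel time t = L / v = 1440 / 3.995 = 360.5 days = 0.9869 years.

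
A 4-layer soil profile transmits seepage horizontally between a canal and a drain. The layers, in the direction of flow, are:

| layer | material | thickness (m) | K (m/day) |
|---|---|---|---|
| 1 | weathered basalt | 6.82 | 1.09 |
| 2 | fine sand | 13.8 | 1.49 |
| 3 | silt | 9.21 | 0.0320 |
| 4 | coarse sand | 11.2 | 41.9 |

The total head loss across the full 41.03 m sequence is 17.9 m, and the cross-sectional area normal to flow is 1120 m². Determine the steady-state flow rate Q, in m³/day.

Flow is perpendicular to layering, so the layers act in series and the equivalent K is the thickness-weighted harmonic mean.
Total thickness L = 6.82 + 13.8 + 9.21 + 11.2 = 41.03 m.
Σ(b_i/K_i) = 6.82/1.09 + 13.8/1.49 + 9.21/0.0320 + 11.2/41.9 = 303.6 d.
K_eq = L / Σ(b_i/K_i) = 41.03 / 303.6 = 0.1351 m/day.
Q = K_eq · A · (Δh/L) = 0.1351 × 1120 × (17.9/41.03) = 66.03 m³/day.

66.0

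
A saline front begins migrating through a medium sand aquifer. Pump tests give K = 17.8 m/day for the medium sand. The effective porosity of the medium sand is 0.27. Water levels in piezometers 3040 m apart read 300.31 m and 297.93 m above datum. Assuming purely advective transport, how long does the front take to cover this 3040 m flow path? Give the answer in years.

Hydraulic gradient i = (300.31 − 297.93) / 3040 = 2.38 / 3040 = 0.0007829.
Darcy flux q = K · i = 17.80 × 0.0007829 = 0.01394 m/day.
Seepage velocity v = q / n_e = 0.01394 / 0.27 = 0.05161 m/day.
Travel time t = L / v = 3040 / 0.05161 = 58900 days = 161.3 years.

161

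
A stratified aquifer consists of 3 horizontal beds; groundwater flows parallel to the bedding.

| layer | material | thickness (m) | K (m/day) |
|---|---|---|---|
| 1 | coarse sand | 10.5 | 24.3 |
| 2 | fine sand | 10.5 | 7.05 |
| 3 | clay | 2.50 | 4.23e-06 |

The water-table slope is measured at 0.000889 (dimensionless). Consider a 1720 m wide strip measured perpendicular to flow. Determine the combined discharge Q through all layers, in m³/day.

Flow is parallel to layering, so each bed carries its own Darcy discharge and the transmissivities add.
Σ(K_i·b_i) = 24.3×10.5 + 7.05×10.5 + 4.23e-06×2.50 = 329.2 m²/day.
Hydraulic gradient i = 0.000889.
Q = Σ(K_i·b_i) · W · i = 329.2 × 1720 × 0.0008890 = 503.3 m³/day.

503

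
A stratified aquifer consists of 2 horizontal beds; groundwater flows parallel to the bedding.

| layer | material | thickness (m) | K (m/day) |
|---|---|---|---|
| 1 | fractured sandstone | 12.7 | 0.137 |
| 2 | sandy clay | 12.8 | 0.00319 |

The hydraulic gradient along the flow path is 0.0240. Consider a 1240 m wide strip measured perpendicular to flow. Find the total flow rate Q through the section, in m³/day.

53.0

Flow is parallel to layering, so each bed carries its own Darcy discharge and the transmissivities add.
Σ(K_i·b_i) = 0.137×12.7 + 0.00319×12.8 = 1.781 m²/day.
Hydraulic gradient i = 0.0240.
Q = Σ(K_i·b_i) · W · i = 1.781 × 1240 × 0.02400 = 52.99 m³/day.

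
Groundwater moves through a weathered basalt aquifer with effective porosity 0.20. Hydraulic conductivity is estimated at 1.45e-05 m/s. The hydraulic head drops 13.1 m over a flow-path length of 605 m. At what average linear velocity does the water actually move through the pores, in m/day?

Convert K: 1.45e-05 m/s × 86400 = 1.253 m/day.
Hydraulic gradient i = Δh / L = 13.1 / 605 = 0.02165.
Darcy flux q = K · i = 1.253 × 0.02165 = 0.02713 m/day.
Seepage velocity v = q / n_e = 0.02713 / 0.20 = 0.1356 m/day.

0.136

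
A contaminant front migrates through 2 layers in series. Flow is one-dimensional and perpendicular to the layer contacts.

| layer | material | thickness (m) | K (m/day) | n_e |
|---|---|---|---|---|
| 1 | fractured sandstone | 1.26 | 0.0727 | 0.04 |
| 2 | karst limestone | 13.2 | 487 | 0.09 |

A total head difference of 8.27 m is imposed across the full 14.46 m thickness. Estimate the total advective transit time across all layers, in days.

2.60

With flow normal to the layers, continuity requires the same specific discharge q through every layer.
Σ(b_i/K_i) = 1.26/0.0727 + 13.2/487 = 17.36 d.
q = Δh / Σ(b_i/K_i) = 8.27 / 17.36 = 0.4764 m/day.
In each layer the seepage velocity is v_i = q/n_i, so the layer transit time is t_i = b_i·n_i / q:
  layer 1 (fractured sandstone): t_1 = 1.26 × 0.04 / 0.4764 = 0.1058 d
  layer 2 (karst limestone): t_2 = 13.2 × 0.09 / 0.4764 = 2.494 d
Total t = Σ t_i = 2.599 days.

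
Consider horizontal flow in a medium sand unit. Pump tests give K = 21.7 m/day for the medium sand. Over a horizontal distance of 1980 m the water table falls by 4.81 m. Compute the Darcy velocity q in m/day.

Hydraulic gradient i = Δh / L = 4.81 / 1980 = 0.002429.
Specific discharge q = K · i = 21.70 × 0.002429 = 0.05272 m/day.

0.0527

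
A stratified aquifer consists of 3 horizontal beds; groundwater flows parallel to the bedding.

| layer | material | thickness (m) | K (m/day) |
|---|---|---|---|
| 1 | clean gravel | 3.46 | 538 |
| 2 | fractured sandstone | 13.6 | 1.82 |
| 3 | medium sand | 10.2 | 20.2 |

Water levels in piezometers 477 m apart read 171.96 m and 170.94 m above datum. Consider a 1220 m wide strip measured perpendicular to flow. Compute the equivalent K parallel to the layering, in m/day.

76.8

Flow is parallel to layering, so each bed carries its own Darcy discharge and the transmissivities add.
Σ(K_i·b_i) = 538×3.46 + 1.82×13.6 + 20.2×10.2 = 2092 m²/day.
Total thickness b = 27.26 m, so K_eq = Σ(K_i·b_i)/b = 76.75 m/day.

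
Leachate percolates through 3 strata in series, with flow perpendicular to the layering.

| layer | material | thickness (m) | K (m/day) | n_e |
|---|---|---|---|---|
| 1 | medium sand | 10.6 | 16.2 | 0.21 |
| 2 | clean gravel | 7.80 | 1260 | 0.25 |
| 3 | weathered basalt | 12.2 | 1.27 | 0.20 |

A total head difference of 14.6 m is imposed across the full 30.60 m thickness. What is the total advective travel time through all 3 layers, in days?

4.65

With flow normal to the layers, continuity requires the same specific discharge q through every layer.
Σ(b_i/K_i) = 10.6/16.2 + 7.80/1260 + 12.2/1.27 = 10.27 d.
q = Δh / Σ(b_i/K_i) = 14.6 / 10.27 = 1.422 m/day.
In each layer the seepage velocity is v_i = q/n_i, so the layer transit time is t_i = b_i·n_i / q:
  layer 1 (medium sand): t_1 = 10.6 × 0.21 / 1.422 = 1.565 d
  layer 2 (clean gravel): t_2 = 7.80 × 0.25 / 1.422 = 1.371 d
  layer 3 (weathered basalt): t_3 = 12.2 × 0.20 / 1.422 = 1.716 d
Total t = Σ t_i = 4.652 days.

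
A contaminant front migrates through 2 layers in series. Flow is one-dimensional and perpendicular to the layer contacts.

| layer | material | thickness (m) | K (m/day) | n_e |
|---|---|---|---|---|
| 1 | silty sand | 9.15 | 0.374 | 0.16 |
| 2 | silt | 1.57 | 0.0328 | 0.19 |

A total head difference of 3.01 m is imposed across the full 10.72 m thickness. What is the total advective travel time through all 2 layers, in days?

With flow normal to the layers, continuity requires the same specific discharge q through every layer.
Σ(b_i/K_i) = 9.15/0.374 + 1.57/0.0328 = 72.33 d.
q = Δh / Σ(b_i/K_i) = 3.01 / 72.33 = 0.04161 m/day.
In each layer the seepage velocity is v_i = q/n_i, so the layer transit time is t_i = b_i·n_i / q:
  layer 1 (silty sand): t_1 = 9.15 × 0.16 / 0.04161 = 35.18 d
  layer 2 (silt): t_2 = 1.57 × 0.19 / 0.04161 = 7.168 d
Total t = Σ t_i = 42.35 days.

42.3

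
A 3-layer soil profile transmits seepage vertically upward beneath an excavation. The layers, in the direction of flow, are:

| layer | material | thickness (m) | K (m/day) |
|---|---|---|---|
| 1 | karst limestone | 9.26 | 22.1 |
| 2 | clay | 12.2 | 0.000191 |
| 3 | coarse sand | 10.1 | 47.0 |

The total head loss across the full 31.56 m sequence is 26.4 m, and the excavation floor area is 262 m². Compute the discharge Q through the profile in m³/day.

0.108

Flow is perpendicular to layering, so the layers act in series and the equivalent K is the thickness-weighted harmonic mean.
Total thickness L = 9.26 + 12.2 + 10.1 = 31.56 m.
Σ(b_i/K_i) = 9.26/22.1 + 12.2/0.000191 + 10.1/47.0 = 63875 d.
K_eq = L / Σ(b_i/K_i) = 31.56 / 63875 = 0.0004941 m/day.
Q = K_eq · A · (Δh/L) = 0.0004941 × 262 × (26.4/31.56) = 0.1083 m³/day.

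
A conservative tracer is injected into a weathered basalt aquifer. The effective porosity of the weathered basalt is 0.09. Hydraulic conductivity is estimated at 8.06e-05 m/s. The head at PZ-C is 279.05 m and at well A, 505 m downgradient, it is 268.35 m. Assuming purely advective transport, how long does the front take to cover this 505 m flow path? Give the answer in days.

308

Convert K: 8.06e-05 m/s × 86400 = 6.964 m/day.
Hydraulic gradient i = (279.05 − 268.35) / 505 = 10.7 / 505 = 0.02119.
Darcy flux q = K · i = 6.964 × 0.02119 = 0.1476 m/day.
Seepage velocity v = q / n_e = 0.1476 / 0.09 = 1.639 m/day.
Travel time t = L / v = 505 / 1.639 = 308.0 days.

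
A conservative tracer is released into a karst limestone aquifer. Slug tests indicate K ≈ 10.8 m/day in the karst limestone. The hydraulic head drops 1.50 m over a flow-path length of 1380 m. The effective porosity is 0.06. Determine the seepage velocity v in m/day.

0.196

Hydraulic gradient i = Δh / L = 1.50 / 1380 = 0.001087.
Darcy flux q = K · i = 10.80 × 0.001087 = 0.01174 m/day.
Seepage velocity v = q / n_e = 0.01174 / 0.06 = 0.1957 m/day.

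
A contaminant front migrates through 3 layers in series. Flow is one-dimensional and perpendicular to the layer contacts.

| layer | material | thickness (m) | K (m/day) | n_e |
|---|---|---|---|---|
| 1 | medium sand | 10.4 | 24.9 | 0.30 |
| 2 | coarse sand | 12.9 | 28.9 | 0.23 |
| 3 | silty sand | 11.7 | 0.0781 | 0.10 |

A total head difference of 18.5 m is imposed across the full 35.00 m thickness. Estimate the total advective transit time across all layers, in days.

With flow normal to the layers, continuity requires the same specific discharge q through every layer.
Σ(b_i/K_i) = 10.4/24.9 + 12.9/28.9 + 11.7/0.0781 = 150.7 d.
q = Δh / Σ(b_i/K_i) = 18.5 / 150.7 = 0.1228 m/day.
In each layer the seepage velocity is v_i = q/n_i, so the layer transit time is t_i = b_i·n_i / q:
  layer 1 (medium sand): t_1 = 10.4 × 0.30 / 0.1228 = 25.41 d
  layer 2 (coarse sand): t_2 = 12.9 × 0.23 / 0.1228 = 24.16 d
  layer 3 (silty sand): t_3 = 11.7 × 0.10 / 0.1228 = 9.529 d
Total t = Σ t_i = 59.10 days.

59.1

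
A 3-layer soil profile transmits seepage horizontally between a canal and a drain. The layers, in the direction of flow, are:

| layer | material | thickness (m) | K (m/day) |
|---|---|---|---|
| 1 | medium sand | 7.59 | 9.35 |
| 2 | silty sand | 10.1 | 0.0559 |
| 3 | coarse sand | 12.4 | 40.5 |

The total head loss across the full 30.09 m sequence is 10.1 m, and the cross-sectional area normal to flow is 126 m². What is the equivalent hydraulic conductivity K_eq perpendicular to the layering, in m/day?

0.166

Flow is perpendicular to layering, so the layers act in series and the equivalent K is the thickness-weighted harmonic mean.
Total thickness L = 7.59 + 10.1 + 12.4 = 30.09 m.
Σ(b_i/K_i) = 7.59/9.35 + 10.1/0.0559 + 12.4/40.5 = 181.8 d.
K_eq = L / Σ(b_i/K_i) = 30.09 / 181.8 = 0.1655 m/day.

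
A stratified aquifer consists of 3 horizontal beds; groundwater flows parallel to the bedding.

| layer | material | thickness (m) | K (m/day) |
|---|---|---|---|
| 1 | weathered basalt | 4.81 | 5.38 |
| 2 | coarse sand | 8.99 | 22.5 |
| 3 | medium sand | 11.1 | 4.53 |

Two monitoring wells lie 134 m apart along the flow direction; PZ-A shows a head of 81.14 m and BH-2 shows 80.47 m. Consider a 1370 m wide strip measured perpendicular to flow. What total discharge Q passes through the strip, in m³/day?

Flow is parallel to layering, so each bed carries its own Darcy discharge and the transmissivities add.
Σ(K_i·b_i) = 5.38×4.81 + 22.5×8.99 + 4.53×11.1 = 278.4 m²/day.
Hydraulic gradient i = (81.14 − 80.47) / 134 = 0.67 / 134 = 0.005000.
Q = Σ(K_i·b_i) · W · i = 278.4 × 1370 × 0.005000 = 1907 m³/day.

1910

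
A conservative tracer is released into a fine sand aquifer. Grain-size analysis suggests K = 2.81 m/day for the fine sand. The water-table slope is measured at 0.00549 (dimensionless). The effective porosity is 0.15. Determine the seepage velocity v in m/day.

Hydraulic gradient i = 0.00549.
Darcy flux q = K · i = 2.810 × 0.005490 = 0.01543 m/day.
Seepage velocity v = q / n_e = 0.01543 / 0.15 = 0.1028 m/day.

0.103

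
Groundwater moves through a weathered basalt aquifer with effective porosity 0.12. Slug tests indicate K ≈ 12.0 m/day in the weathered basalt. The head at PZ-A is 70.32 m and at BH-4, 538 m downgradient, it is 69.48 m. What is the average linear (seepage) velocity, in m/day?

0.156

Hydraulic gradient i = (70.32 − 69.48) / 538 = 0.84 / 538 = 0.001561.
Darcy flux q = K · i = 12.00 × 0.001561 = 0.01874 m/day.
Seepage velocity v = q / n_e = 0.01874 / 0.12 = 0.1561 m/day.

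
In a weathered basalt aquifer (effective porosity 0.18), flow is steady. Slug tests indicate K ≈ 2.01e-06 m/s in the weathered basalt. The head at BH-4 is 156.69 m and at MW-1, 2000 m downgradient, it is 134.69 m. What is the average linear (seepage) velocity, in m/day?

Convert K: 2.01e-06 m/s × 86400 = 0.1737 m/day.
Hydraulic gradient i = (156.69 − 134.69) / 2000 = 22 / 2000 = 0.01100.
Darcy flux q = K · i = 0.1737 × 0.01100 = 0.001910 m/day.
Seepage velocity v = q / n_e = 0.001910 / 0.18 = 0.01061 m/day.

0.0106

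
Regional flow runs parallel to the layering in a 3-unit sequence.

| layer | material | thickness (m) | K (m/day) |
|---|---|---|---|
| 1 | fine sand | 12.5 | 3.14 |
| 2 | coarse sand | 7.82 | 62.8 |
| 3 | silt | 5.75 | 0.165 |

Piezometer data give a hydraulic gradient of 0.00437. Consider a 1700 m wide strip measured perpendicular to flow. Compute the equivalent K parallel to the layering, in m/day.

Flow is parallel to layering, so each bed carries its own Darcy discharge and the transmissivities add.
Σ(K_i·b_i) = 3.14×12.5 + 62.8×7.82 + 0.165×5.75 = 531.3 m²/day.
Total thickness b = 26.07 m, so K_eq = Σ(K_i·b_i)/b = 20.38 m/day.

20.4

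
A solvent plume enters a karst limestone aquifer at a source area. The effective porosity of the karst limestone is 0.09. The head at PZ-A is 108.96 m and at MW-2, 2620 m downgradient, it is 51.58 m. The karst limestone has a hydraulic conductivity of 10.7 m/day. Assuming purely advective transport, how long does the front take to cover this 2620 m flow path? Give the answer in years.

Hydraulic gradient i = (108.96 − 51.58) / 2620 = 57.38 / 2620 = 0.02190.
Darcy flux q = K · i = 10.70 × 0.02190 = 0.2343 m/day.
Seepage velocity v = q / n_e = 0.2343 / 0.09 = 2.604 m/day.
Travel time t = L / v = 2620 / 2.604 = 1006 days = 2.755 years.

2.75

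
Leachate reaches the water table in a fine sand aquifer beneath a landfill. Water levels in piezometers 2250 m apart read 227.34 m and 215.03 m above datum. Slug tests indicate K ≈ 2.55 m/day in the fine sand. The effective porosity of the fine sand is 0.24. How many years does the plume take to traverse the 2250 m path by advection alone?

Hydraulic gradient i = (227.34 − 215.03) / 2250 = 12.31 / 2250 = 0.005471.
Darcy flux q = K · i = 2.550 × 0.005471 = 0.01395 m/day.
Seepage velocity v = q / n_e = 0.01395 / 0.24 = 0.05813 m/day.
Travel time t = L / v = 2250 / 0.05813 = 38706 days = 106.0 years.

106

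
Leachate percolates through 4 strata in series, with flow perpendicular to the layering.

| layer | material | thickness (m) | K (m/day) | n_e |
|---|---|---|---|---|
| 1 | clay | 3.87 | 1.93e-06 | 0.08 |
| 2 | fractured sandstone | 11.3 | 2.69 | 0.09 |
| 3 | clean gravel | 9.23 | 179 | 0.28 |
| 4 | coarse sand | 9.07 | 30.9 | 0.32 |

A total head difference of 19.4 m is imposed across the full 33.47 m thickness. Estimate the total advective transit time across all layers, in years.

With flow normal to the layers, continuity requires the same specific discharge q through every layer.
Σ(b_i/K_i) = 3.87/1.93e-06 + 11.3/2.69 + 9.23/179 + 9.07/30.9 = 2.005e+06 d.
q = Δh / Σ(b_i/K_i) = 19.4 / 2.005e+06 = 9.675e-06 m/day.
In each layer the seepage velocity is v_i = q/n_i, so the layer transit time is t_i = b_i·n_i / q:
  layer 1 (clay): t_1 = 3.87 × 0.08 / 9.675e-06 = 32000 d
  layer 2 (fractured sandstone): t_2 = 11.3 × 0.09 / 9.675e-06 = 1.051e+05 d
  layer 3 (clean gravel): t_3 = 9.23 × 0.28 / 9.675e-06 = 2.671e+05 d
  layer 4 (coarse sand): t_4 = 9.07 × 0.32 / 9.675e-06 = 3.000e+05 d
Total t = Σ t_i = 7.042e+05 days = 1928 years.

1930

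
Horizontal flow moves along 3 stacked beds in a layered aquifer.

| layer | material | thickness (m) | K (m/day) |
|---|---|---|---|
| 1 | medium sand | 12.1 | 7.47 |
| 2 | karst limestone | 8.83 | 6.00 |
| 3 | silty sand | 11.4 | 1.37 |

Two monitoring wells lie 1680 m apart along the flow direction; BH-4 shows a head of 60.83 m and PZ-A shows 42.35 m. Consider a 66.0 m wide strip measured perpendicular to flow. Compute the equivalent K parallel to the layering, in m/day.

4.92

Flow is parallel to layering, so each bed carries its own Darcy discharge and the transmissivities add.
Σ(K_i·b_i) = 7.47×12.1 + 6.00×8.83 + 1.37×11.4 = 159.0 m²/day.
Total thickness b = 32.33 m, so K_eq = Σ(K_i·b_i)/b = 4.918 m/day.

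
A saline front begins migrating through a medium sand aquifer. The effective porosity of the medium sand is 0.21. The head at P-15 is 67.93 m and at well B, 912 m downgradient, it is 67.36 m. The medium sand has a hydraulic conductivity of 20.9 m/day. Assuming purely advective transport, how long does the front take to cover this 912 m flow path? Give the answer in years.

Hydraulic gradient i = (67.93 − 67.36) / 912 = 0.57 / 912 = 0.0006250.
Darcy flux q = K · i = 20.90 × 0.0006250 = 0.01306 m/day.
Seepage velocity v = q / n_e = 0.01306 / 0.21 = 0.06220 m/day.
Travel time t = L / v = 912 / 0.06220 = 14662 days = 40.14 years.

40.1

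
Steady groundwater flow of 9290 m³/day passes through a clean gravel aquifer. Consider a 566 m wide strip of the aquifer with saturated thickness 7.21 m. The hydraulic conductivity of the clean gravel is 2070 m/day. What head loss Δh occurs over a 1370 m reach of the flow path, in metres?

Cross-sectional area A = 566 × 7.21 = 4081 m².
From Q = K·A·i, i = Q / (K·A) = 9290 / (2070 × 4081) = 0.001100.
Head loss Δh = i · L = 0.001100 × 1370 = 1.507 m.

1.51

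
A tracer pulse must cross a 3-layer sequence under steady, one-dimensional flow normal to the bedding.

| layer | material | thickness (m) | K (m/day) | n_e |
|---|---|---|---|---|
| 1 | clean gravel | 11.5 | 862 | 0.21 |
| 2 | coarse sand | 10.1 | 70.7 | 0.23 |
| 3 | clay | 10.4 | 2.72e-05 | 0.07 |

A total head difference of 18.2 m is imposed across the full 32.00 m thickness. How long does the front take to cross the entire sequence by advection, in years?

With flow normal to the layers, continuity requires the same specific discharge q through every layer.
Σ(b_i/K_i) = 11.5/862 + 10.1/70.7 + 10.4/2.72e-05 = 3.824e+05 d.
q = Δh / Σ(b_i/K_i) = 18.2 / 3.824e+05 = 4.760e-05 m/day.
In each layer the seepage velocity is v_i = q/n_i, so the layer transit time is t_i = b_i·n_i / q:
  layer 1 (clean gravel): t_1 = 11.5 × 0.21 / 4.760e-05 = 50735 d
  layer 2 (coarse sand): t_2 = 10.1 × 0.23 / 4.760e-05 = 48803 d
  layer 3 (clay): t_3 = 10.4 × 0.07 / 4.760e-05 = 15294 d
Total t = Σ t_i = 1.148e+05 days = 314.4 years.

314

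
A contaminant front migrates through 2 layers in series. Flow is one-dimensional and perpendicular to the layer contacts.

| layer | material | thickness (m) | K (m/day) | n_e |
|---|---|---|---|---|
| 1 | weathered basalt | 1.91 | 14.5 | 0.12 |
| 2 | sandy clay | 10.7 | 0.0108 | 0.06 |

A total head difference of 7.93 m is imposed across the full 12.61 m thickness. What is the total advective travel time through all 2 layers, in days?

109

With flow normal to the layers, continuity requires the same specific discharge q through every layer.
Σ(b_i/K_i) = 1.91/14.5 + 10.7/0.0108 = 990.9 d.
q = Δh / Σ(b_i/K_i) = 7.93 / 990.9 = 0.008003 m/day.
In each layer the seepage velocity is v_i = q/n_i, so the layer transit time is t_i = b_i·n_i / q:
  layer 1 (weathered basalt): t_1 = 1.91 × 0.12 / 0.008003 = 28.64 d
  layer 2 (sandy clay): t_2 = 10.7 × 0.06 / 0.008003 = 80.22 d
Total t = Σ t_i = 108.9 days.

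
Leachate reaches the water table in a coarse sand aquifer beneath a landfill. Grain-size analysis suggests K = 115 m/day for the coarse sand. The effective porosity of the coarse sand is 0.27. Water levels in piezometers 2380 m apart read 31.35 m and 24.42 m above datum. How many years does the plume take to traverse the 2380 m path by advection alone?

Hydraulic gradient i = (31.35 − 24.42) / 2380 = 6.93 / 2380 = 0.002912.
Darcy flux q = K · i = 115.0 × 0.002912 = 0.3349 m/day.
Seepage velocity v = q / n_e = 0.3349 / 0.27 = 1.240 m/day.
Travel time t = L / v = 2380 / 1.240 = 1919 days = 5.254 years.

5.25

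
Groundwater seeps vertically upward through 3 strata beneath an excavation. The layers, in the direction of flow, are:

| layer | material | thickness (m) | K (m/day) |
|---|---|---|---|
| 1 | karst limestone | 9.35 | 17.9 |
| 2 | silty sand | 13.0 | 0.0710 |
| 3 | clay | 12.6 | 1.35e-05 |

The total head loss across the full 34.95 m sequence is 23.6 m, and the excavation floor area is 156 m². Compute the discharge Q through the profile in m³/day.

Flow is perpendicular to layering, so the layers act in series and the equivalent K is the thickness-weighted harmonic mean.
Total thickness L = 9.35 + 13.0 + 12.6 = 34.95 m.
Σ(b_i/K_i) = 9.35/17.9 + 13.0/0.0710 + 12.6/1.35e-05 = 9.335e+05 d.
K_eq = L / Σ(b_i/K_i) = 34.95 / 9.335e+05 = 3.744e-05 m/day.
Q = K_eq · A · (Δh/L) = 3.744e-05 × 156 × (23.6/34.95) = 0.003944 m³/day.

0.00394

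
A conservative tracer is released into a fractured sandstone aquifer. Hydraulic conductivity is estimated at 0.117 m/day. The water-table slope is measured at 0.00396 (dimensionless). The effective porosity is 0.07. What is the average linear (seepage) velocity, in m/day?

Hydraulic gradient i = 0.00396.
Darcy flux q = K · i = 0.1170 × 0.003960 = 0.0004633 m/day.
Seepage velocity v = q / n_e = 0.0004633 / 0.07 = 0.006619 m/day.

0.00662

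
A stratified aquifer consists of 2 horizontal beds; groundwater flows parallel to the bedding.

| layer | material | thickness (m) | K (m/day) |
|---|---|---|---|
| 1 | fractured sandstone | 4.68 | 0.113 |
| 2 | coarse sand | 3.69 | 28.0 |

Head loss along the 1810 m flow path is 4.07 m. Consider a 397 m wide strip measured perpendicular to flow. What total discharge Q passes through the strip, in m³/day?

92.7

Flow is parallel to layering, so each bed carries its own Darcy discharge and the transmissivities add.
Σ(K_i·b_i) = 0.113×4.68 + 28.0×3.69 = 103.8 m²/day.
Hydraulic gradient i = Δh / L = 4.07 / 1810 = 0.002249.
Q = Σ(K_i·b_i) · W · i = 103.8 × 397 × 0.002249 = 92.71 m³/day.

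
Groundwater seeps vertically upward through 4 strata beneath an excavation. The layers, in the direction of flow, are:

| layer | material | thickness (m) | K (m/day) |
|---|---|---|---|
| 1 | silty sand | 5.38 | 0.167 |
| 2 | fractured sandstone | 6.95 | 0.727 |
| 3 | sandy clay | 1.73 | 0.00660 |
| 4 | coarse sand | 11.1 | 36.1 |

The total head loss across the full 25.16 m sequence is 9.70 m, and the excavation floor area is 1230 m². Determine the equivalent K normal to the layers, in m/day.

Flow is perpendicular to layering, so the layers act in series and the equivalent K is the thickness-weighted harmonic mean.
Total thickness L = 5.38 + 6.95 + 1.73 + 11.1 = 25.16 m.
Σ(b_i/K_i) = 5.38/0.167 + 6.95/0.727 + 1.73/0.00660 + 11.1/36.1 = 304.2 d.
K_eq = L / Σ(b_i/K_i) = 25.16 / 304.2 = 0.08271 m/day.

0.0827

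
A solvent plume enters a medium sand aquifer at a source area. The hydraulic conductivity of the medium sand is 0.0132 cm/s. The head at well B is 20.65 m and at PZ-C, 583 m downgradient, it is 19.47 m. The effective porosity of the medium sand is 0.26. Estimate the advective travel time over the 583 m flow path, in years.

Convert K: 0.0132 cm/s × 864 = 11.40 m/day.
Hydraulic gradient i = (20.65 − 19.47) / 583 = 1.18 / 583 = 0.002024.
Darcy flux q = K · i = 11.40 × 0.002024 = 0.02308 m/day.
Seepage velocity v = q / n_e = 0.02308 / 0.26 = 0.08878 m/day.
Travel time t = L / v = 583 / 0.08878 = 6567 days = 17.98 years.

18.0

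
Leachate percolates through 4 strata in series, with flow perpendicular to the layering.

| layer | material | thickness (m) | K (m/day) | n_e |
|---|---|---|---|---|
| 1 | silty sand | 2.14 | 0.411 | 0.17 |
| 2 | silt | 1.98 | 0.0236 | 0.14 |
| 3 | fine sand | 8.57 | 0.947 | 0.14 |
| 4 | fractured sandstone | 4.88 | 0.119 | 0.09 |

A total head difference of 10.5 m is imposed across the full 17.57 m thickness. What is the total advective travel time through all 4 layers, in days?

30.2

With flow normal to the layers, continuity requires the same specific discharge q through every layer.
Σ(b_i/K_i) = 2.14/0.411 + 1.98/0.0236 + 8.57/0.947 + 4.88/0.119 = 139.2 d.
q = Δh / Σ(b_i/K_i) = 10.5 / 139.2 = 0.07545 m/day.
In each layer the seepage velocity is v_i = q/n_i, so the layer transit time is t_i = b_i·n_i / q:
  layer 1 (silty sand): t_1 = 2.14 × 0.17 / 0.07545 = 4.822 d
  layer 2 (silt): t_2 = 1.98 × 0.14 / 0.07545 = 3.674 d
  layer 3 (fine sand): t_3 = 8.57 × 0.14 / 0.07545 = 15.90 d
  layer 4 (fractured sandstone): t_4 = 4.88 × 0.09 / 0.07545 = 5.821 d
Total t = Σ t_i = 30.22 days.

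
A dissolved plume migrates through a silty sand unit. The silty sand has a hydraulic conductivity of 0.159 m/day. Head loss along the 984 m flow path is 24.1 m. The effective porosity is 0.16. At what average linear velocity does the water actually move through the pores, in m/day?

0.0243

Hydraulic gradient i = Δh / L = 24.1 / 984 = 0.02449.
Darcy flux q = K · i = 0.1590 × 0.02449 = 0.003894 m/day.
Seepage velocity v = q / n_e = 0.003894 / 0.16 = 0.02434 m/day.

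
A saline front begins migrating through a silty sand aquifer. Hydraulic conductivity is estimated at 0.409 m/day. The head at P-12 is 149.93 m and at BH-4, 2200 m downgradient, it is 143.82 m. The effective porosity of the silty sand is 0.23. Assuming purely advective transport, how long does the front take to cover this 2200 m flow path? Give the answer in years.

Hydraulic gradient i = (149.93 − 143.82) / 2200 = 6.11 / 2200 = 0.002777.
Darcy flux q = K · i = 0.4090 × 0.002777 = 0.001136 m/day.
Seepage velocity v = q / n_e = 0.001136 / 0.23 = 0.004939 m/day.
Travel time t = L / v = 2200 / 0.004939 = 4.455e+05 days = 1220 years.

1220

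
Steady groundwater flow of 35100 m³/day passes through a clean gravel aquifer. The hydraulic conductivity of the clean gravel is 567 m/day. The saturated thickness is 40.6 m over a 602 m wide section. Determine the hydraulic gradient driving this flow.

Cross-sectional area A = 602 × 40.6 = 24441 m².
From Q = K·A·i, i = Q / (K·A) = 35100 / (567.0 × 24441) = 0.002533.

0.00253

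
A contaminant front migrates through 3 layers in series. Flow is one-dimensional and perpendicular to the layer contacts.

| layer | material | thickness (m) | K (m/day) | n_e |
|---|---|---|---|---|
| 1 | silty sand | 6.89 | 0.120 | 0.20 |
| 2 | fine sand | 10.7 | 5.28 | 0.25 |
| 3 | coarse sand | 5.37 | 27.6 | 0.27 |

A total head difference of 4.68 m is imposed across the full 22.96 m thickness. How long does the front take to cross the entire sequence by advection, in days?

With flow normal to the layers, continuity requires the same specific discharge q through every layer.
Σ(b_i/K_i) = 6.89/0.120 + 10.7/5.28 + 5.37/27.6 = 59.64 d.
q = Δh / Σ(b_i/K_i) = 4.68 / 59.64 = 0.07847 m/day.
In each layer the seepage velocity is v_i = q/n_i, so the layer transit time is t_i = b_i·n_i / q:
  layer 1 (silty sand): t_1 = 6.89 × 0.20 / 0.07847 = 17.56 d
  layer 2 (fine sand): t_2 = 10.7 × 0.25 / 0.07847 = 34.09 d
  layer 3 (coarse sand): t_3 = 5.37 × 0.27 / 0.07847 = 18.48 d
Total t = Σ t_i = 70.12 days.

70.1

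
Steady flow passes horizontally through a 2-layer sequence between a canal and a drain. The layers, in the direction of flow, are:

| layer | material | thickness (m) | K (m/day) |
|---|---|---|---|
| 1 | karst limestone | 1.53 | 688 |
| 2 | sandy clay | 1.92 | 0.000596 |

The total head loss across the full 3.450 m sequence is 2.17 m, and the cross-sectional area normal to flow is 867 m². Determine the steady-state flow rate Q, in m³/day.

0.584

Flow is perpendicular to layering, so the layers act in series and the equivalent K is the thickness-weighted harmonic mean.
Total thickness L = 1.53 + 1.92 = 3.450 m.
Σ(b_i/K_i) = 1.53/688 + 1.92/0.000596 = 3221 d.
K_eq = L / Σ(b_i/K_i) = 3.450 / 3221 = 0.001071 m/day.
Q = K_eq · A · (Δh/L) = 0.001071 × 867 × (2.17/3.450) = 0.5840 m³/day.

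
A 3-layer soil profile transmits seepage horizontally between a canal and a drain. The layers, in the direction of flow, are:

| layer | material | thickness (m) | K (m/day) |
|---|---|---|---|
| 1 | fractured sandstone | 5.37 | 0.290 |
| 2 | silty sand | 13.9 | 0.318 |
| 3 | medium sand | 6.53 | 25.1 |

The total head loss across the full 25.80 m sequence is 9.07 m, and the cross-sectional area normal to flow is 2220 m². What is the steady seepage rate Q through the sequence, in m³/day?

322

Flow is perpendicular to layering, so the layers act in series and the equivalent K is the thickness-weighted harmonic mean.
Total thickness L = 5.37 + 13.9 + 6.53 = 25.80 m.
Σ(b_i/K_i) = 5.37/0.290 + 13.9/0.318 + 6.53/25.1 = 62.49 d.
K_eq = L / Σ(b_i/K_i) = 25.80 / 62.49 = 0.4129 m/day.
Q = K_eq · A · (Δh/L) = 0.4129 × 2220 × (9.07/25.80) = 322.2 m³/day.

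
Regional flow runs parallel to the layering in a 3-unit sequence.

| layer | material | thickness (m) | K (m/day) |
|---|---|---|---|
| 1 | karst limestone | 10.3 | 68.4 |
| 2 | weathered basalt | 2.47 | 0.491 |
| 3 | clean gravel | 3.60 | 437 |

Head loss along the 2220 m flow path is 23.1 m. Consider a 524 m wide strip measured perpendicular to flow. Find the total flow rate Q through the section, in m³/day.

Flow is parallel to layering, so each bed carries its own Darcy discharge and the transmissivities add.
Σ(K_i·b_i) = 68.4×10.3 + 0.491×2.47 + 437×3.60 = 2279 m²/day.
Hydraulic gradient i = Δh / L = 23.1 / 2220 = 0.01041.
Q = Σ(K_i·b_i) · W · i = 2279 × 524 × 0.01041 = 12426 m³/day.

12400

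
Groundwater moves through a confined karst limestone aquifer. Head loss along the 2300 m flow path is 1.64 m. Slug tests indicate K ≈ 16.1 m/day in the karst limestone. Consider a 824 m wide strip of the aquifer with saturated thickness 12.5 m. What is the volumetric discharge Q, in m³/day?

118

Cross-sectional area A = 824 × 12.5 = 10300 m².
Hydraulic gradient i = Δh / L = 1.64 / 2300 = 0.0007130.
Darcy's law: Q = K · A · i = 16.10 × 10300 × 0.0007130 = 118.2 m³/day.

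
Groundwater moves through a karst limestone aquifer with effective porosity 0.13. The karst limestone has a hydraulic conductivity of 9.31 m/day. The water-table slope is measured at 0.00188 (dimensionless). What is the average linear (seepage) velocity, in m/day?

Hydraulic gradient i = 0.00188.
Darcy flux q = K · i = 9.310 × 0.001880 = 0.01750 m/day.
Seepage velocity v = q / n_e = 0.01750 / 0.13 = 0.1346 m/day.

0.135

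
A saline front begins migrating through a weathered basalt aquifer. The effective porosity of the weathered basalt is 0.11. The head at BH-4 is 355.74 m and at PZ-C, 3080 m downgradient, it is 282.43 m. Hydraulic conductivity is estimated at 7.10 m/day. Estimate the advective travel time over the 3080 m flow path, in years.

5.49

Hydraulic gradient i = (355.74 − 282.43) / 3080 = 73.31 / 3080 = 0.02380.
Darcy flux q = K · i = 7.100 × 0.02380 = 0.1690 m/day.
Seepage velocity v = q / n_e = 0.1690 / 0.11 = 1.536 m/day.
Travel time t = L / v = 3080 / 1.536 = 2005 days = 5.489 years.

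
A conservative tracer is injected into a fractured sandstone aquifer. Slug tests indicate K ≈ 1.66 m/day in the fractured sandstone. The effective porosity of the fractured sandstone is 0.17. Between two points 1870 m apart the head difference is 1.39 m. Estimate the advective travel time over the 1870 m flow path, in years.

Hydraulic gradient i = Δh / L = 1.39 / 1870 = 0.0007433.
Darcy flux q = K · i = 1.660 × 0.0007433 = 0.001234 m/day.
Seepage velocity v = q / n_e = 0.001234 / 0.17 = 0.007258 m/day.
Travel time t = L / v = 1870 / 0.007258 = 2.576e+05 days = 705.4 years.

705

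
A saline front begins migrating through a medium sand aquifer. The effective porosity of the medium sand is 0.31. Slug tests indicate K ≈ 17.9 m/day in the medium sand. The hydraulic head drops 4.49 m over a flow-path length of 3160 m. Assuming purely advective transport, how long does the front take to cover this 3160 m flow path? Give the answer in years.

105

Hydraulic gradient i = Δh / L = 4.49 / 3160 = 0.001421.
Darcy flux q = K · i = 17.90 × 0.001421 = 0.02543 m/day.
Seepage velocity v = q / n_e = 0.02543 / 0.31 = 0.08204 m/day.
Travel time t = L / v = 3160 / 0.08204 = 38516 days = 105.4 years.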